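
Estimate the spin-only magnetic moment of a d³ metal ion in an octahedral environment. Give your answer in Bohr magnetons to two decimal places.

For octahedral d³ the high- and low-spin configurations coincide.
Configuration: t2g^3 e_g^0 → 3 unpaired electrons.
μ(spin-only) = √[3(3+2)] = √15 ≈ 3.87 Bohr magnetons.

3.87 Bohr magnetons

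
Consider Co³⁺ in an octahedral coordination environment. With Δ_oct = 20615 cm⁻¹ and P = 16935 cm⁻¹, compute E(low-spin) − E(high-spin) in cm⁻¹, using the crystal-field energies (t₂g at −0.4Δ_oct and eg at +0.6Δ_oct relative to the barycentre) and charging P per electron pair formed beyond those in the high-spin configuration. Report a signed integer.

Co³⁺: group 9, so d-count = 9 − 3 = 6.
High-spin: t₂g⁴ eg², CFSE = -0.4Δ_oct = -8246 cm⁻¹.
For low-spin the configuration is t₂g⁶ eg⁰: orbital energy -2.4 × 20615 = -49476 cm⁻¹, and 2 additional pairs relative to high-spin add 33870 cm⁻¹, giving -15606 cm⁻¹.
E(LS) − E(HS) = -15606 − (-8246) = -7360 cm⁻¹.

-7360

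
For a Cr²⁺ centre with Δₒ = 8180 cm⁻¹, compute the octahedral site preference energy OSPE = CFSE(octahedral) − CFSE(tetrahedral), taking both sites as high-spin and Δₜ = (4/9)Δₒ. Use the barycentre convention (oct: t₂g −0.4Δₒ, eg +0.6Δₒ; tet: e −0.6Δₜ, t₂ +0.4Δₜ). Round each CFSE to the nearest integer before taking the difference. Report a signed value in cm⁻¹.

Cr is in group 6, so Cr²⁺ is d⁴ (6 − 2 = 4).
Octahedral (high-spin): t2g^3 e_g^1, CFSE = 3(−0.4) + 1(+0.6) = -0.6Δₒ = -0.6 × 8180 = -4908 cm⁻¹.
Tetrahedral: e^2 t2^2, CFSE = 2(−0.6) + 2(+0.4) = -0.4Δₜ = -0.4 × (4/9) × 8180 = -1454 cm⁻¹.
Subtracting, OSPE = -4908 − (-1454) = -3454 cm⁻¹.

-3454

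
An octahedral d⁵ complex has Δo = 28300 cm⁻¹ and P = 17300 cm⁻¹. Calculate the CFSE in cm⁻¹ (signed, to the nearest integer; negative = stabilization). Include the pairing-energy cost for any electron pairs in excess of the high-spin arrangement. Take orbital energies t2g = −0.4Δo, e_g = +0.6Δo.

Δo > P, so pairing is preferred: the ground state is low-spin.
Filling d⁵ accordingly: t2g^5 e_g^0.
Orbital CFSE = -2.0Δo = -2.0 × 28300 = -56600 cm⁻¹.
Excess pairs vs high-spin: 2 − 0 = 2; pairing cost = +34600 cm⁻¹.
Net CFSE = -56600 + 34600 = -22000 cm⁻¹.

-22000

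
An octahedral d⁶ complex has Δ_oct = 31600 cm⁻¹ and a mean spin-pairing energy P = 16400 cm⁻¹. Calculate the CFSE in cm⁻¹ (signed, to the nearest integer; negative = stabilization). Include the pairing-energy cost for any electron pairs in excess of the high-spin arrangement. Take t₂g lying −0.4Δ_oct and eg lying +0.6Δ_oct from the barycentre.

-43040

With Δ_oct > P the complex is low-spin.
Filling d⁶ accordingly: t₂g⁶ eg⁰.
Orbital CFSE = -2.4Δ_oct = -2.4 × 31600 = -75840 cm⁻¹.
Excess pairs vs high-spin: 3 − 1 = 2; pairing cost = +32800 cm⁻¹.
Net CFSE = -75840 + 32800 = -43040 cm⁻¹.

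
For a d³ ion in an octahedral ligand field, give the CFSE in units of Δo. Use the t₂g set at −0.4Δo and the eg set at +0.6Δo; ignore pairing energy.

For octahedral d³ the high- and low-spin configurations coincide.
Configuration: t₂g³ eg⁰.
CFSE = 3(-0.4Δo) + 0(0.6Δo) = -1.2Δo + 0.0Δo = -1.2Δo.

-1.2 Δo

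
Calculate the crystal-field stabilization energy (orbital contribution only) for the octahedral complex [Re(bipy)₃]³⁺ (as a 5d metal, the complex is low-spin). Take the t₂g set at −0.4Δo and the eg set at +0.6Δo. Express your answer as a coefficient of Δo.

-1.6 Δo

bipy is neutral, so the +3 overall charge sits on Re: oxidation state +3.
Re³⁺: group 7, so d-count = 7 − 3 = 4.
Configuration: t₂g⁴ eg⁰.
CFSE = 4(-0.4Δo) + 0(0.6Δo) = -1.6Δo + 0.0Δo = -1.6Δo.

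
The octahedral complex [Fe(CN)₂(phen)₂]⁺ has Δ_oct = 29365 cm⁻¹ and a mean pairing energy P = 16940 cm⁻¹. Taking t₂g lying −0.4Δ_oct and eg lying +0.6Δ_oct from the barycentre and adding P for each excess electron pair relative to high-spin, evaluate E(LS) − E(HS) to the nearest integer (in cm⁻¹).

-24850

Ligand charges: 2×(-1) from CN⁻ and 2×(+0) from phen sum to -2; with overall charge +1, Fe is +3.
Fe sits in group 8; removing 3 electrons leaves Fe³⁺ with 8 − 3 = 5 d electrons.
High-spin d⁵ fills as t₂g³ eg² with CFSE 3(−0.4) + 2(+0.6) = 0.0Δ_oct = 0 cm⁻¹.
For low-spin the configuration is t₂g⁵ eg⁰: orbital energy -2.0 × 29365 = -58730 cm⁻¹, and 2 additional pairs relative to high-spin add 33880 cm⁻¹, giving -24850 cm⁻¹.
The difference is -24850 − (0) = -24850 cm⁻¹, so low-spin lies lower.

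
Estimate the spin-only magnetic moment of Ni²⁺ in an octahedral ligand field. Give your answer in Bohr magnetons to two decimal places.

Ni is in group 10, so Ni²⁺ is d⁸ (10 − 2 = 8).
For octahedral d⁸ the high- and low-spin configurations coincide.
Configuration: t₂g⁶ eg² → 2 unpaired electrons.
μ(spin-only) = √[2(2+2)] = √8 ≈ 2.83 Bohr magnetons.

2.83 Bohr magnetons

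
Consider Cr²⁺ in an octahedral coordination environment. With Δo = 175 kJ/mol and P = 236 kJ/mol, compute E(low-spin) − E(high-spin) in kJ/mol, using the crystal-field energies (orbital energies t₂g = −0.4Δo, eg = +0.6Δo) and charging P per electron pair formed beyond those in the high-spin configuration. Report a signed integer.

61

Cr is in group 6, so Cr²⁺ is d⁴ (6 − 2 = 4).
In the high-spin limit (t₂g³ eg¹) the orbital term is -0.6Δo = -105 kJ/mol, with no excess pairing.
Low-spin: t₂g⁴ eg⁰, orbital CFSE = -1.6Δo = -280 kJ/mol; plus 1 excess pair × P = +236 kJ/mol; total -44 kJ/mol.
Thus E(LS) − E(HS) = 61 kJ/mol.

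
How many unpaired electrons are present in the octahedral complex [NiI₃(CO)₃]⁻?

2

Ligand charges: 3×(-1) from I⁻ and 3×(+0) from CO sum to -3; with overall charge -1, Ni is +2.
Ni²⁺: group 10, so d-count = 10 − 2 = 8.
Configuration: t₂g⁶ eg², giving 2 unpaired electrons.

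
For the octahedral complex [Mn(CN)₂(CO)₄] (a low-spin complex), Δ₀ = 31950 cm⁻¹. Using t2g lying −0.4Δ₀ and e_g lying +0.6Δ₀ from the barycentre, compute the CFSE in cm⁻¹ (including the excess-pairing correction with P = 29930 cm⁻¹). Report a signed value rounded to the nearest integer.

Ligand charges: 2×(-1) from CN⁻ and 4×(+0) from CO sum to -2; with overall charge +0, Mn is +2.
Mn is in group 7, so Mn²⁺ is d⁵ (7 − 2 = 5).
The d⁵ electrons fill as t2g^5 e_g^0.
The orbital stabilization is -2.0Δ₀ = -2.0 × 31950 = -63900 cm⁻¹.
Relative to high-spin t2g^3 e_g^2 (0 paired), the low-spin configuration has 2 additional pairs, contributing +2 × 29930 = +59860 cm⁻¹.
Combining: -63900 + 59860 = -4040 cm⁻¹.

-4040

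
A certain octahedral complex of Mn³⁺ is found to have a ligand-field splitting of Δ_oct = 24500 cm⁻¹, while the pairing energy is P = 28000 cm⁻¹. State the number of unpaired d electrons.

Mn sits in group 7; removing 3 electrons leaves Mn³⁺ with 7 − 3 = 4 d electrons.
With Δ_oct < P the complex is high-spin.
Filling d⁴ accordingly: t₂g³ eg¹.
Unpaired electrons: 4.

4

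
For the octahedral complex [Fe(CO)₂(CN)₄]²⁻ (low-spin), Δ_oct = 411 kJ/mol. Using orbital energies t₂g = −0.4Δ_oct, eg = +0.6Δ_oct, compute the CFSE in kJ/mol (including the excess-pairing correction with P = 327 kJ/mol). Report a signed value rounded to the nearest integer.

-332

Ligand charges: 2×(+0) from CO and 4×(-1) from CN⁻ sum to -4; with overall charge -2, Fe is +2.
Fe²⁺: group 8, so d-count = 8 − 2 = 6.
Electron filling gives t₂g⁶ eg⁰.
CFSE(orbital) = 6×(-0.4Δ_oct) + 0×(0.6Δ_oct) = -2.4Δ_oct; with Δ_oct = 411 kJ/mol that is -986 kJ/mol.
Pairing penalty: 3 pairs vs 1 in the high-spin reference → 2 extra × P = 654 kJ/mol.
Net CFSE = -986 + 654 = -332 kJ/mol.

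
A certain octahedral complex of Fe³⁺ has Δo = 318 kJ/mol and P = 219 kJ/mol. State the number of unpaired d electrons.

1

Fe sits in group 8; removing 3 electrons leaves Fe³⁺ with 8 − 3 = 5 d electrons.
Δo > P, so pairing is preferred: the ground state is low-spin.
That gives t₂g⁵ eg⁰.
Unpaired electrons: 1.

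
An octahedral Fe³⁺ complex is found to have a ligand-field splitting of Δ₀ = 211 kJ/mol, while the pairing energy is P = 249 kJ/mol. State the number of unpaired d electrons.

Fe sits in group 8; removing 3 electrons leaves Fe³⁺ with 8 − 3 = 5 d electrons.
With Δ₀ < P the complex is high-spin.
Configuration: t2g^3 e_g^2.
Unpaired electrons: 5.

5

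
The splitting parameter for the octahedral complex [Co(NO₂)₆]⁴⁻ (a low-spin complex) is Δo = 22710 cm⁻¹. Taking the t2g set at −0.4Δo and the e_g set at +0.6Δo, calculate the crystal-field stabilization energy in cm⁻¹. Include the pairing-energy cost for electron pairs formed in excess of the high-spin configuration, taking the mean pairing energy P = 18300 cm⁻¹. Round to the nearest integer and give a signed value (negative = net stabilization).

Each NO₂⁻ contributes -1; 6 × (-1) = -6. With overall charge -4, Co is in the +2 oxidation state.
Group 9 minus oxidation state +2 gives a d⁷ configuration for Co²⁺.
Electron filling gives t2g^6 e_g^1.
CFSE(orbital) = 6×(-0.4Δo) + 1×(0.6Δo) = -1.8Δo; with Δo = 22710 cm⁻¹ that is -40878 cm⁻¹.
Pairing penalty: 3 pairs vs 2 in the high-spin reference → 1 extra × P = 18300 cm⁻¹.
Combining: -40878 + 18300 = -22578 cm⁻¹.

-22578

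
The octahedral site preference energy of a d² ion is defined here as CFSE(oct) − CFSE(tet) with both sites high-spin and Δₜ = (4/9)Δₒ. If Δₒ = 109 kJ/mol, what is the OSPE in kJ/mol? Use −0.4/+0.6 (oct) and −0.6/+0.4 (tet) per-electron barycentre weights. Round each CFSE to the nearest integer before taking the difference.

Octahedral (high-spin): t₂g² eg⁰, CFSE = 2(−0.4) + 0(+0.6) = -0.8Δₒ = -0.8 × 109 = -87 kJ/mol.
Tetrahedral: e² t₂⁰, CFSE = 2(−0.6) + 0(+0.4) = -1.2Δₜ = -1.2 × (4/9) × 109 = -58 kJ/mol.
OSPE = -87 − (-58) = -29 kJ/mol.

-29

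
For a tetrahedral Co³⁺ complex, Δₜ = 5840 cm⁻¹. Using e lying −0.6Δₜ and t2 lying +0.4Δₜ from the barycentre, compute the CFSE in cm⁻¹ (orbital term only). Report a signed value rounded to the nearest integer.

-3504

Co sits in group 9; removing 3 electrons leaves Co³⁺ with 9 − 3 = 6 d electrons.
Tetrahedral fields are weak (Δₜ ≈ 4/9 Δₒ), so electrons fill high-spin.
Configuration: e^3 t2^3.
Orbital CFSE = 3(-0.6) + 3(0.4) = -0.6Δₜ = -0.6 × 5840 = -3504 cm⁻¹.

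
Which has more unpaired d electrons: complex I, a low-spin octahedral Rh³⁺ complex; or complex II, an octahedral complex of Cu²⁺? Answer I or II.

II

I: Rh³⁺: group 9, so d-count = 9 − 3 = 6; t₂g⁶ eg⁰ → 0 unpaired.
II: Group 11 minus oxidation state +2 gives a d⁹ configuration for Cu²⁺; t₂g⁶ eg³ → 1 unpaired.
So II has more unpaired electrons.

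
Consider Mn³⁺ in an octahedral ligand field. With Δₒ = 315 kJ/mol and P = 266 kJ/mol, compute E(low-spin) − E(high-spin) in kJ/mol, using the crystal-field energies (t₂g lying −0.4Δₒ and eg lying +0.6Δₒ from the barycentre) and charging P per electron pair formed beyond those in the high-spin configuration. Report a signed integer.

Mn sits in group 7; removing 3 electrons leaves Mn³⁺ with 7 − 3 = 4 d electrons.
In the high-spin limit (t₂g³ eg¹) the orbital term is -0.6Δₒ = -189 kJ/mol, with no excess pairing.
For low-spin the configuration is t₂g⁴ eg⁰: orbital energy -1.6 × 315 = -504 kJ/mol, and 1 additional pair relative to high-spin adds 266 kJ/mol, giving -238 kJ/mol.
E(LS) − E(HS) = -238 − (-189) = -49 kJ/mol.

-49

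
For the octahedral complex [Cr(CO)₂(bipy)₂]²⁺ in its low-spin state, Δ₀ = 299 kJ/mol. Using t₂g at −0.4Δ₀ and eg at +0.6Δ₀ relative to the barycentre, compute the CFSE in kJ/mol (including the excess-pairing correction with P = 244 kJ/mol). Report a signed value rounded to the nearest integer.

-234

Ligand charges: 2×(+0) from CO and 2×(+0) from bipy sum to +0; with overall charge +2, Cr is +2.
Cr²⁺: group 6, so d-count = 6 − 2 = 4.
Configuration: t₂g⁴ eg⁰.
Orbital CFSE = 4(-0.4) + 0(0.6) = -1.6Δ₀ = -1.6 × 299 = -478 kJ/mol.
High-spin d⁴ would be t₂g³ eg¹ with 0 pairs; low-spin has 1, so 1 excess pair costs +1P = +244 kJ/mol.
Overall CFSE = -478 + 244 = -234 kJ/mol.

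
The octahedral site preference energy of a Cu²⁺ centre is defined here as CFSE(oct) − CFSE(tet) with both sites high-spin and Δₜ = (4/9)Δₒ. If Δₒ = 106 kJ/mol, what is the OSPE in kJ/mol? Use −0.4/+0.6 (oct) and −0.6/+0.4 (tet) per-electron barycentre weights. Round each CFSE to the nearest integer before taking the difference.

Cu sits in group 11; removing 2 electrons leaves Cu²⁺ with 11 − 2 = 9 d electrons.
In an octahedral site d⁹ (HS) is t2g^6 e_g^3, giving CFSE(oct) = -0.6Δₒ = -64 kJ/mol.
Tetrahedral: e^4 t2^5, CFSE = 4(−0.6) + 5(+0.4) = -0.4Δₜ = -0.4 × (4/9) × 106 = -19 kJ/mol.
OSPE = -64 − (-19) = -45 kJ/mol.

-45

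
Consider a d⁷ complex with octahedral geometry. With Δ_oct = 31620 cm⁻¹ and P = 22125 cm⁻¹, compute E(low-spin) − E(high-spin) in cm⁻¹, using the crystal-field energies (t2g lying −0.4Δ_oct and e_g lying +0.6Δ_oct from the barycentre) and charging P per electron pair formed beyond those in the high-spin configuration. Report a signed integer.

High-spin d⁷ fills as t2g^5 e_g^2 with CFSE 5(−0.4) + 2(+0.6) = -0.8Δ_oct = -25296 cm⁻¹.
Low-spin t2g^6 e_g^1 gives -1.8Δ_oct = -56916 cm⁻¹, but forming 1 extra pair costs 1P = 22125 cm⁻¹, so E(LS) = -56916 + 22125 = -34791 cm⁻¹.
Thus E(LS) − E(HS) = -9495 cm⁻¹.

-9495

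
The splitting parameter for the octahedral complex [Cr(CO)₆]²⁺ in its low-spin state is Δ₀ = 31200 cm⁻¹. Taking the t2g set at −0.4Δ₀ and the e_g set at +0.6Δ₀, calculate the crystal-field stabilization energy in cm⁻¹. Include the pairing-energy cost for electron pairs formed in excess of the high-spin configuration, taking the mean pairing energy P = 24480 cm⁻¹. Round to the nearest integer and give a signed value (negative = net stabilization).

-25440

CO is neutral, so the +2 overall charge sits on Cr: oxidation state +2.
Cr is in group 6, so Cr²⁺ is d⁴ (6 − 2 = 4).
The d⁴ electrons fill as t2g^4 e_g^0.
The orbital stabilization is -1.6Δ₀ = -1.6 × 31200 = -49920 cm⁻¹.
Pairing penalty: 1 pair vs 0 in the high-spin reference → 1 extra × P = 24480 cm⁻¹.
Overall CFSE = -49920 + 24480 = -25440 cm⁻¹.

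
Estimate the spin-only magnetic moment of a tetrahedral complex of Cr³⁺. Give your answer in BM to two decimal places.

Cr³⁺: group 6, so d-count = 6 − 3 = 3.
With tetrahedral geometry the complex is necessarily high-spin.
Configuration: e² t₂¹ → 3 unpaired electrons.
μ(spin-only) = √[3(3+2)] = √15 ≈ 3.87 BM.

3.87 BM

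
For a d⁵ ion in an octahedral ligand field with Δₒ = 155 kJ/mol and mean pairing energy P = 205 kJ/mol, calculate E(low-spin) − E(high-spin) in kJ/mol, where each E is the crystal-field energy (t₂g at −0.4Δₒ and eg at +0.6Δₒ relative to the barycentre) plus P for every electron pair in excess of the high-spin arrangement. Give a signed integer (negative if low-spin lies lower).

100

High-spin: t₂g³ eg², CFSE = 0.0Δₒ = 0 kJ/mol.
For low-spin the configuration is t₂g⁵ eg⁰: orbital energy -2.0 × 155 = -310 kJ/mol, and 2 additional pairs relative to high-spin add 410 kJ/mol, giving 100 kJ/mol.
The difference is 100 − (0) = 100 kJ/mol, so high-spin lies lower.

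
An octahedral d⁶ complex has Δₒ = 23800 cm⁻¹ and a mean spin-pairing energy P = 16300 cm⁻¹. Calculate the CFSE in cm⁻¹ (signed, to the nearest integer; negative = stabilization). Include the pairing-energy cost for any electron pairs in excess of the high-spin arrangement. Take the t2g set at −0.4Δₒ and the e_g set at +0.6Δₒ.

-24520

Δₒ > P, so pairing is preferred: the ground state is low-spin.
Configuration: t2g^6 e_g^0.
Orbital CFSE = -2.4Δₒ = -2.4 × 23800 = -57120 cm⁻¹.
Excess pairs vs high-spin: 3 − 1 = 2; pairing cost = +32600 cm⁻¹.
Net CFSE = -57120 + 32600 = -24520 cm⁻¹.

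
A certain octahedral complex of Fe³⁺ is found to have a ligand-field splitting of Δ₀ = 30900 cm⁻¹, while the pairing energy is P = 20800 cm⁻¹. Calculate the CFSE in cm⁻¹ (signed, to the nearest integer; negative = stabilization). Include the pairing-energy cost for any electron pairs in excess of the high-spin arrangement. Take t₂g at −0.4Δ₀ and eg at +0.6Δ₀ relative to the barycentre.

-20200

Group 8 minus oxidation state +3 gives a d⁵ configuration for Fe³⁺.
With Δ₀ > P the complex is low-spin.
That gives t₂g⁵ eg⁰.
Orbital CFSE = -2.0Δ₀ = -2.0 × 30900 = -61800 cm⁻¹.
Excess pairs vs high-spin: 2 − 0 = 2; pairing cost = +41600 cm⁻¹.
Net CFSE = -61800 + 41600 = -20200 cm⁻¹.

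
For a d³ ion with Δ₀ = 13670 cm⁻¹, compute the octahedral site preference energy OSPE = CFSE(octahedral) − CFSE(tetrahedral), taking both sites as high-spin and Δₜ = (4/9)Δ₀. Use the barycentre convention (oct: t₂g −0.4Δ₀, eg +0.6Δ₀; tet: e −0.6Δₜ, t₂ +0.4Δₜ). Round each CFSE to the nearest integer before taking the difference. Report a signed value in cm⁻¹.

In an octahedral site d³ (HS) is t2g^3 e_g^0, giving CFSE(oct) = -1.2Δ₀ = -16404 cm⁻¹.
Tetrahedral e^2 t2^1 gives -0.8Δₜ = -0.8 × (4/9) × 13670 = -4860 cm⁻¹.
OSPE = CFSE(oct) − CFSE(tet) = -16404 − (-4860) = -11544 cm⁻¹.

-11544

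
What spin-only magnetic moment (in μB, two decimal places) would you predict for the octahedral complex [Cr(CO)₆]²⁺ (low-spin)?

CO is neutral, so the +2 overall charge sits on Cr: oxidation state +2.
Cr sits in group 6; removing 2 electrons leaves Cr²⁺ with 6 − 2 = 4 d electrons.
Configuration: t₂g⁴ eg⁰ → 2 unpaired electrons.
μ(spin-only) = √[2(2+2)] = √8 ≈ 2.83 μB.

2.83 μB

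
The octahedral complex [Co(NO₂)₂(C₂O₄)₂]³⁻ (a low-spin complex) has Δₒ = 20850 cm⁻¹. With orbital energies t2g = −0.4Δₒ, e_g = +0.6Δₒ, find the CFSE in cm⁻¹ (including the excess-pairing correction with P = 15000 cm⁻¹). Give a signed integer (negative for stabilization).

-20040

Ligand charges: 2×(-1) from NO₂⁻ and 2×(-2) from C₂O₄²⁻ sum to -6; with overall charge -3, Co is +3.
Group 9 minus oxidation state +3 gives a d⁶ configuration for Co³⁺.
Configuration: t2g^6 e_g^0.
The orbital stabilization is -2.4Δₒ = -2.4 × 20850 = -50040 cm⁻¹.
High-spin d⁶ would be t2g^4 e_g^2 with 1 pair; low-spin has 3, so 2 excess pairs cost +2P = +30000 cm⁻¹.
Combining: -50040 + 30000 = -20040 cm⁻¹.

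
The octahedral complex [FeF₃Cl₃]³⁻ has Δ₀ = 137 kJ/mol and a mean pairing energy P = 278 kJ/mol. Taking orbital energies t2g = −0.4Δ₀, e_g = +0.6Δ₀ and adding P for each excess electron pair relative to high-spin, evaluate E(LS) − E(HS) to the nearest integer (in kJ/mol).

282

Ligand charges: 3×(-1) from F⁻ and 3×(-1) from Cl⁻ sum to -6; with overall charge -3, Fe is +3.
Fe is in group 8, so Fe³⁺ is d⁵ (8 − 3 = 5).
In the high-spin limit (t2g^3 e_g^2) the orbital term is 0.0Δ₀ = 0 kJ/mol, with no excess pairing.
Low-spin t2g^5 e_g^0 gives -2.0Δ₀ = -274 kJ/mol, but forming 2 extra pairs costs 2P = 556 kJ/mol, so E(LS) = -274 + 556 = 282 kJ/mol.
The difference is 282 − (0) = 282 kJ/mol, so high-spin lies lower.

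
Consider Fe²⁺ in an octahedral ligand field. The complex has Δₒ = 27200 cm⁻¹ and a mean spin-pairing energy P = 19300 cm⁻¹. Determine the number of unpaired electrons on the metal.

0

Fe²⁺: group 8, so d-count = 8 − 2 = 6.
Δₒ > P, so pairing is preferred: the ground state is low-spin.
Filling d⁶ accordingly: t2g^6 e_g^0.
Unpaired electrons: 0.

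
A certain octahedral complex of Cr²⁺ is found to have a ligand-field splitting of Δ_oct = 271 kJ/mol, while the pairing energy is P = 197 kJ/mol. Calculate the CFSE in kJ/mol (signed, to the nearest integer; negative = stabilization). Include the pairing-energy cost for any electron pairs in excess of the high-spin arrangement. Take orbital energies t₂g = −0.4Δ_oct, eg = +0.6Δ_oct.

Cr is in group 6, so Cr²⁺ is d⁴ (6 − 2 = 4).
Here Δ_oct > P (271 > 197), so the low-spin state is favoured.
That gives t₂g⁴ eg⁰.
Orbital CFSE = -1.6Δ_oct = -1.6 × 271 = -434 kJ/mol.
Excess pairs vs high-spin: 1 − 0 = 1; pairing cost = +197 kJ/mol.
Net CFSE = -434 + 197 = -237 kJ/mol.

-237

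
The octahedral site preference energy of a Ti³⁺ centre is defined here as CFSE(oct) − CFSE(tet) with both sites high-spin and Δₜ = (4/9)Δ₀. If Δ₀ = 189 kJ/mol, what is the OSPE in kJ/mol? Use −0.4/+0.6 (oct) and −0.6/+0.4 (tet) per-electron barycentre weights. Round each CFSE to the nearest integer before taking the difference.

Ti³⁺: group 4, so d-count = 4 − 3 = 1.
In an octahedral site d¹ (HS) is t₂g¹ eg⁰, giving CFSE(oct) = -0.4Δ₀ = -76 kJ/mol.
Tetrahedral: e¹ t₂⁰, CFSE = 1(−0.6) + 0(+0.4) = -0.6Δₜ = -0.6 × (4/9) × 189 = -50 kJ/mol.
OSPE = -76 − (-50) = -26 kJ/mol.

-26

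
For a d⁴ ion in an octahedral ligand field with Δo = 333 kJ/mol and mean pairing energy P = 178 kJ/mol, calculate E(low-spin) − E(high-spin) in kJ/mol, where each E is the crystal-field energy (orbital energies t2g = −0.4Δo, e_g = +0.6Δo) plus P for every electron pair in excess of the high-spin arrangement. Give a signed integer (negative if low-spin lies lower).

High-spin: t2g^3 e_g^1, CFSE = -0.6Δo = -200 kJ/mol.
For low-spin the configuration is t2g^4 e_g^0: orbital energy -1.6 × 333 = -533 kJ/mol, and 1 additional pair relative to high-spin adds 178 kJ/mol, giving -355 kJ/mol.
E(LS) − E(HS) = -355 − (-200) = -155 kJ/mol.

-155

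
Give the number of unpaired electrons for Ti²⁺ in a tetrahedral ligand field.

Group 4 minus oxidation state +2 gives a d² configuration for Ti²⁺.
Tetrahedral fields are weak (Δₜ ≈ 4/9 Δₒ), so electrons fill high-spin.
Configuration: e² t₂⁰, giving 2 unpaired electrons.

2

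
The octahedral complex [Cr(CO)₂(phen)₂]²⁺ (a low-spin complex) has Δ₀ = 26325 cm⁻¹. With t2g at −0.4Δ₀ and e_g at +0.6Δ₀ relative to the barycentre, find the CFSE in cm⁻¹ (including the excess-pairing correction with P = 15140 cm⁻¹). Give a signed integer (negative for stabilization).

Ligand charges: 2×(+0) from CO and 2×(+0) from phen sum to +0; with overall charge +2, Cr is +2.
Cr is in group 6, so Cr²⁺ is d⁴ (6 − 2 = 4).
Configuration: t2g^4 e_g^0.
Orbital CFSE = 4(-0.4) + 0(0.6) = -1.6Δ₀ = -1.6 × 26325 = -42120 cm⁻¹.
Relative to high-spin t2g^3 e_g^1 (0 paired), the low-spin configuration has 1 additional pair, contributing +1 × 15140 = +15140 cm⁻¹.
Overall CFSE = -42120 + 15140 = -26980 cm⁻¹.

-26980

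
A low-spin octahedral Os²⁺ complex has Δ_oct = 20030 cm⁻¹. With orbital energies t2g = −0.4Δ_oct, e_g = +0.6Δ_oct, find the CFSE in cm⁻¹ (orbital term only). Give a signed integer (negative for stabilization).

Group 8 minus oxidation state +2 gives a d⁶ configuration for Os²⁺.
Electron filling gives t2g^6 e_g^0.
The orbital stabilization is -2.4Δ_oct = -2.4 × 20030 = -48072 cm⁻¹.

-48072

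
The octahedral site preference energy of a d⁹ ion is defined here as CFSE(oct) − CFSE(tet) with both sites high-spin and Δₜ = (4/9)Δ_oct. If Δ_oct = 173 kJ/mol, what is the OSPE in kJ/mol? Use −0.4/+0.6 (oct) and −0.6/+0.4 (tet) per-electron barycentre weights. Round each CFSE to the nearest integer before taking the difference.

-73

Octahedral (high-spin): t₂g⁶ eg³, CFSE = 6(−0.4) + 3(+0.6) = -0.6Δ_oct = -0.6 × 173 = -104 kJ/mol.
Tetrahedral: e⁴ t₂⁵, CFSE = 4(−0.6) + 5(+0.4) = -0.4Δₜ = -0.4 × (4/9) × 173 = -31 kJ/mol.
OSPE = -104 − (-31) = -73 kJ/mol.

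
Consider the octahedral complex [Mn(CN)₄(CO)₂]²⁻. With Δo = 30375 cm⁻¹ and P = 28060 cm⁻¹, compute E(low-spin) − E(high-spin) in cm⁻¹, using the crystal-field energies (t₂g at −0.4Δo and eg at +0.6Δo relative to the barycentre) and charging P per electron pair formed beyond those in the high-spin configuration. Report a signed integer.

-4630

Ligand charges: 4×(-1) from CN⁻ and 2×(+0) from CO sum to -4; with overall charge -2, Mn is +2.
Mn sits in group 7; removing 2 electrons leaves Mn²⁺ with 7 − 2 = 5 d electrons.
High-spin: t₂g³ eg², CFSE = 0.0Δo = 0 cm⁻¹.
For low-spin the configuration is t₂g⁵ eg⁰: orbital energy -2.0 × 30375 = -60750 cm⁻¹, and 2 additional pairs relative to high-spin add 56120 cm⁻¹, giving -4630 cm⁻¹.
E(LS) − E(HS) = -4630 − (0) = -4630 cm⁻¹.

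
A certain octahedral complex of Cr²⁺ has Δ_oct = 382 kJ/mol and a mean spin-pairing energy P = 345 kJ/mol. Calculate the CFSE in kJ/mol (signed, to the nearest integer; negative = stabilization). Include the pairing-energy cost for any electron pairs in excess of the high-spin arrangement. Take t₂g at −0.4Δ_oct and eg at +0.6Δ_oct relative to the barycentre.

Cr sits in group 6; removing 2 electrons leaves Cr²⁺ with 6 − 2 = 4 d electrons.
With Δ_oct > P the complex is low-spin.
Configuration: t₂g⁴ eg⁰.
Orbital CFSE = -1.6Δ_oct = -1.6 × 382 = -611 kJ/mol.
Excess pairs vs high-spin: 1 − 0 = 1; pairing cost = +345 kJ/mol.
Net CFSE = -611 + 345 = -266 kJ/mol.

-266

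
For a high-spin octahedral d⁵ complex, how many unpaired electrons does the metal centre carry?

Configuration: t2g^3 e_g^2, giving 5 unpaired electrons.

5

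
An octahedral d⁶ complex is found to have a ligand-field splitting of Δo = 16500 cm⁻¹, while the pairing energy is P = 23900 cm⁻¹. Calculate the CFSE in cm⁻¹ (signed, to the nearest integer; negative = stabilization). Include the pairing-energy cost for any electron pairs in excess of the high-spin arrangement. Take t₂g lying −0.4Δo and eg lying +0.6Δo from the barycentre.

Since Δo = 16500 cm⁻¹ < P = 23900 cm⁻¹, the complex adopts the high-spin configuration.
Configuration: t₂g⁴ eg².
Orbital CFSE = -0.4Δo = -0.4 × 16500 = -6600 cm⁻¹.
High-spin has no excess pairs, so no pairing correction applies.

-6600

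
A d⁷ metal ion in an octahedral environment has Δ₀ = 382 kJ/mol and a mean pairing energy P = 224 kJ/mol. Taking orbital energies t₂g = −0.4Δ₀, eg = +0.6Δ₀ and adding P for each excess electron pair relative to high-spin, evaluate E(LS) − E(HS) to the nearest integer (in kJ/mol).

-158

High-spin: t₂g⁵ eg², CFSE = -0.8Δ₀ = -306 kJ/mol.
Low-spin t₂g⁶ eg¹ gives -1.8Δ₀ = -688 kJ/mol, but forming 1 extra pair costs 1P = 224 kJ/mol, so E(LS) = -688 + 224 = -464 kJ/mol.
The difference is -464 − (-306) = -158 kJ/mol, so low-spin lies lower.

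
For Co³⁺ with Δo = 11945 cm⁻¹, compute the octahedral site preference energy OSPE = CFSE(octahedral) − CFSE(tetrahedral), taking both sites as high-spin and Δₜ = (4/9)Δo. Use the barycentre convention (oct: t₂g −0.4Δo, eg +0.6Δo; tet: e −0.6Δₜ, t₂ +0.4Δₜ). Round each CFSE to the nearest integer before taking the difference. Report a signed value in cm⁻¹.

-1593

Co sits in group 9; removing 3 electrons leaves Co³⁺ with 9 − 3 = 6 d electrons.
In an octahedral site d⁶ (HS) is t₂g⁴ eg², giving CFSE(oct) = -0.4Δo = -4778 cm⁻¹.
Tetrahedral: e³ t₂³, CFSE = 3(−0.6) + 3(+0.4) = -0.6Δₜ = -0.6 × (4/9) × 11945 = -3185 cm⁻¹.
OSPE = -4778 − (-3185) = -1593 cm⁻¹.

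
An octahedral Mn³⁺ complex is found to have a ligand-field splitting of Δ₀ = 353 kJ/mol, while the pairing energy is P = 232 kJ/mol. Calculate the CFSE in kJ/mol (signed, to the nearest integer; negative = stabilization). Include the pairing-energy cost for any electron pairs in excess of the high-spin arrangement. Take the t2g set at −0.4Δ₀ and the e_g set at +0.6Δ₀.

Mn sits in group 7; removing 3 electrons leaves Mn³⁺ with 7 − 3 = 4 d electrons.
Since Δ₀ = 353 kJ/mol > P = 232 kJ/mol, the complex adopts the low-spin configuration.
That gives t2g^4 e_g^0.
Orbital CFSE = -1.6Δ₀ = -1.6 × 353 = -565 kJ/mol.
Excess pairs vs high-spin: 1 − 0 = 1; pairing cost = +232 kJ/mol.
Net CFSE = -565 + 232 = -333 kJ/mol.

-333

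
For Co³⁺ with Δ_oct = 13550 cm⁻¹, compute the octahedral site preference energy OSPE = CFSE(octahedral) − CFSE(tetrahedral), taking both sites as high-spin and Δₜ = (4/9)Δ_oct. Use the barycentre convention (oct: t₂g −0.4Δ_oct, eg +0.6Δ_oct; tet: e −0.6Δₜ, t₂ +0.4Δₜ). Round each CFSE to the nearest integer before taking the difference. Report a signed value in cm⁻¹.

-1807

Group 9 minus oxidation state +3 gives a d⁶ configuration for Co³⁺.
In an octahedral site d⁶ (HS) is t2g^4 e_g^2, giving CFSE(oct) = -0.4Δ_oct = -5420 cm⁻¹.
Tetrahedral: e^3 t2^3, CFSE = 3(−0.6) + 3(+0.4) = -0.6Δₜ = -0.6 × (4/9) × 13550 = -3613 cm⁻¹.
OSPE = CFSE(oct) − CFSE(tet) = -5420 − (-3613) = -1807 cm⁻¹.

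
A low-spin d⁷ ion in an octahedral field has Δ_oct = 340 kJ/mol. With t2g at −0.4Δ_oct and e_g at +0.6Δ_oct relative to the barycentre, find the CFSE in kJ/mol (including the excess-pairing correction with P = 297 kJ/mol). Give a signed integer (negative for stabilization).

-315

Electron filling gives t2g^6 e_g^1.
The orbital stabilization is -1.8Δ_oct = -1.8 × 340 = -612 kJ/mol.
Relative to high-spin t2g^5 e_g^2 (2 paired), the low-spin configuration has 1 additional pair, contributing +1 × 297 = +297 kJ/mol.
Net CFSE = -612 + 297 = -315 kJ/mol.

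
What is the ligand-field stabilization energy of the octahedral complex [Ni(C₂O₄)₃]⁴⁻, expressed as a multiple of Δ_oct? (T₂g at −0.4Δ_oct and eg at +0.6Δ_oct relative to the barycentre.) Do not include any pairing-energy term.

-1.2 Δ_oct

Each C₂O₄²⁻ contributes -2; 3 × (-2) = -6. With overall charge -4, Ni is in the +2 oxidation state.
Ni is in group 10, so Ni²⁺ is d⁸ (10 − 2 = 8).
For octahedral d⁸ the high- and low-spin configurations coincide.
Configuration: t₂g⁶ eg².
CFSE = 6(-0.4Δ_oct) + 2(0.6Δ_oct) = -2.4Δ_oct + 1.2Δ_oct = -1.2Δ_oct.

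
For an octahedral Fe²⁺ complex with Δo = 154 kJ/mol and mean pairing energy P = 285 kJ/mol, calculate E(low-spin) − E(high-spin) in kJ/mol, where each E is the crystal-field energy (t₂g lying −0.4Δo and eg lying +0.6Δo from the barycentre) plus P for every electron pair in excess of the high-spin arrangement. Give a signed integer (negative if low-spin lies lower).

262

Group 8 minus oxidation state +2 gives a d⁶ configuration for Fe²⁺.
In the high-spin limit (t₂g⁴ eg²) the orbital term is -0.4Δo = -62 kJ/mol, with no excess pairing.
Low-spin t₂g⁶ eg⁰ gives -2.4Δo = -370 kJ/mol, but forming 2 extra pairs costs 2P = 570 kJ/mol, so E(LS) = -370 + 570 = 200 kJ/mol.
The difference is 200 − (-62) = 262 kJ/mol, so high-spin lies lower.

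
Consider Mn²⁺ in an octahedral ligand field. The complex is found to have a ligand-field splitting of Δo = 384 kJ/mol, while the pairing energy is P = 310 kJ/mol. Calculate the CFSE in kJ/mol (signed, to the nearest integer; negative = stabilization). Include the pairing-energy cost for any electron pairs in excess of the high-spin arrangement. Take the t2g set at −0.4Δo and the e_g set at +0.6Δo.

-148

Mn sits in group 7; removing 2 electrons leaves Mn²⁺ with 7 − 2 = 5 d electrons.
Here Δo > P (384 > 310), so the low-spin state is favoured.
Configuration: t2g^5 e_g^0.
Orbital CFSE = -2.0Δo = -2.0 × 384 = -768 kJ/mol.
Excess pairs vs high-spin: 2 − 0 = 2; pairing cost = +620 kJ/mol.
Net CFSE = -768 + 620 = -148 kJ/mol.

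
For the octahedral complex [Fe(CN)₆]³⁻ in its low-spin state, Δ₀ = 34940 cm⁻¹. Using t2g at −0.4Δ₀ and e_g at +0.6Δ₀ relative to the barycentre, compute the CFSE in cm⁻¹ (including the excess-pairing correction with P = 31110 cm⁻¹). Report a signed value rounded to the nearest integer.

Each CN⁻ contributes -1; 6 × (-1) = -6. With overall charge -3, Fe is in the +3 oxidation state.
Fe sits in group 8; removing 3 electrons leaves Fe³⁺ with 8 − 3 = 5 d electrons.
Configuration: t2g^5 e_g^0.
CFSE(orbital) = 5×(-0.4Δ₀) + 0×(0.6Δ₀) = -2.0Δ₀; with Δ₀ = 34940 cm⁻¹ that is -69880 cm⁻¹.
Pairing penalty: 2 pairs vs 0 in the high-spin reference → 2 extra × P = 62220 cm⁻¹.
Combining: -69880 + 62220 = -7660 cm⁻¹.

-7660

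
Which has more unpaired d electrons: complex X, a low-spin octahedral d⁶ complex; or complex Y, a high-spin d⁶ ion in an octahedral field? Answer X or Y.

Y

X: t₂g⁶ eg⁰ → 0 unpaired.
Y: t₂g⁴ eg² → 4 unpaired.
So Y has more unpaired electrons.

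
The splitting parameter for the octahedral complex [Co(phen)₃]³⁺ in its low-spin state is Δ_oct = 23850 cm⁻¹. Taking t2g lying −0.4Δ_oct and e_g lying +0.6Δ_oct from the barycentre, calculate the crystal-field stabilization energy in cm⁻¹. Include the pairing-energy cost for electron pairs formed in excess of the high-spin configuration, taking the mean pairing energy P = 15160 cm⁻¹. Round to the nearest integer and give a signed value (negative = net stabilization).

phen is neutral, so the +3 overall charge sits on Co: oxidation state +3.
Co sits in group 9; removing 3 electrons leaves Co³⁺ with 9 − 3 = 6 d electrons.
Configuration: t2g^6 e_g^0.
The orbital stabilization is -2.4Δ_oct = -2.4 × 23850 = -57240 cm⁻¹.
Pairing penalty: 3 pairs vs 1 in the high-spin reference → 2 extra × P = 30320 cm⁻¹.
Combining: -57240 + 30320 = -26920 cm⁻¹.

-26920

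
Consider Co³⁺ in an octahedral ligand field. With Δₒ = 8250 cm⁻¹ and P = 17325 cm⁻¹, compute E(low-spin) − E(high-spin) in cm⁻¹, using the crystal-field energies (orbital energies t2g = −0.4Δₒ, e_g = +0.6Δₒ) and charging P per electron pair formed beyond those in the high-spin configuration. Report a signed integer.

Co is in group 9, so Co³⁺ is d⁶ (9 − 3 = 6).
In the high-spin limit (t2g^4 e_g^2) the orbital term is -0.4Δₒ = -3300 cm⁻¹, with no excess pairing.
Low-spin: t2g^6 e_g^0, orbital CFSE = -2.4Δₒ = -19800 cm⁻¹; plus 2 excess pairs × P = +34650 cm⁻¹; total 14850 cm⁻¹.
The difference is 14850 − (-3300) = 18150 cm⁻¹, so high-spin lies lower.

18150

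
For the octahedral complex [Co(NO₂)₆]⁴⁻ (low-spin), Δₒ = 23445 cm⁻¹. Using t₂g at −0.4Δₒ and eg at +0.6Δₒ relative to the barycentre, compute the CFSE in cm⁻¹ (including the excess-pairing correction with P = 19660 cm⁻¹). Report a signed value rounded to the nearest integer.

Each NO₂⁻ contributes -1; 6 × (-1) = -6. With overall charge -4, Co is in the +2 oxidation state.
Group 9 minus oxidation state +2 gives a d⁷ configuration for Co²⁺.
Electron filling gives t₂g⁶ eg¹.
CFSE(orbital) = 6×(-0.4Δₒ) + 1×(0.6Δₒ) = -1.8Δₒ; with Δₒ = 23445 cm⁻¹ that is -42201 cm⁻¹.
High-spin d⁷ would be t₂g⁵ eg² with 2 pairs; low-spin has 3, so 1 excess pair costs +1P = +19660 cm⁻¹.
Overall CFSE = -42201 + 19660 = -22541 cm⁻¹.

-22541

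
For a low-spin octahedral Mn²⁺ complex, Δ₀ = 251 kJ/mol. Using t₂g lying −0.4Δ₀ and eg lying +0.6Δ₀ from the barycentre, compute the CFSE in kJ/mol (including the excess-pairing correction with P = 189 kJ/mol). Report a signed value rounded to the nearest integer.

-124

Mn sits in group 7; removing 2 electrons leaves Mn²⁺ with 7 − 2 = 5 d electrons.
Electron filling gives t₂g⁵ eg⁰.
The orbital stabilization is -2.0Δ₀ = -2.0 × 251 = -502 kJ/mol.
High-spin d⁵ would be t₂g³ eg² with 0 pairs; low-spin has 2, so 2 excess pairs cost +2P = +378 kJ/mol.
Combining: -502 + 378 = -124 kJ/mol.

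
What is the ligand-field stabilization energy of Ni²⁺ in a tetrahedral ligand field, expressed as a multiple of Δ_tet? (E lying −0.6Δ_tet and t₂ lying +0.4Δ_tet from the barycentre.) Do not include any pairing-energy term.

-0.8 Δ_tet

Ni²⁺: group 10, so d-count = 10 − 2 = 8.
Tetrahedral splitting is small, so the complex is high-spin.
Configuration: e⁴ t₂⁴.
CFSE = 4(-0.6Δ_tet) + 4(0.4Δ_tet) = -2.4Δ_tet + 1.6Δ_tet = -0.8Δ_tet.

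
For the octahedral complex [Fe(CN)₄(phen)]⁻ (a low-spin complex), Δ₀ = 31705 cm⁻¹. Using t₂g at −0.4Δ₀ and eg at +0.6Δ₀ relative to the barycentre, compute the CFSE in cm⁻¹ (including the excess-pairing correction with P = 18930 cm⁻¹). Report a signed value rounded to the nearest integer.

Ligand charges: 4×(-1) from CN⁻ and 1×(+0) from phen sum to -4; with overall charge -1, Fe is +3.
Group 8 minus oxidation state +3 gives a d⁵ configuration for Fe³⁺.
The d⁵ electrons fill as t₂g⁵ eg⁰.
CFSE(orbital) = 5×(-0.4Δ₀) + 0×(0.6Δ₀) = -2.0Δ₀; with Δ₀ = 31705 cm⁻¹ that is -63410 cm⁻¹.
High-spin d⁵ would be t₂g³ eg² with 0 pairs; low-spin has 2, so 2 excess pairs cost +2P = +37860 cm⁻¹.
Net CFSE = -63410 + 37860 = -25550 cm⁻¹.

-25550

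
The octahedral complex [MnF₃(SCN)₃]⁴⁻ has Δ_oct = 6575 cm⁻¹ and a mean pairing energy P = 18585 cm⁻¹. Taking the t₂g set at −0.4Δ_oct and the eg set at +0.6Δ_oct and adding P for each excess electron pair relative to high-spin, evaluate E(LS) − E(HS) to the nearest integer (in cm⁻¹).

24020

Ligand charges: 3×(-1) from F⁻ and 3×(-1) from SCN⁻ sum to -6; with overall charge -4, Mn is +2.
Mn sits in group 7; removing 2 electrons leaves Mn²⁺ with 7 − 2 = 5 d electrons.
High-spin: t₂g³ eg², CFSE = 0.0Δ_oct = 0 cm⁻¹.
Low-spin: t₂g⁵ eg⁰, orbital CFSE = -2.0Δ_oct = -13150 cm⁻¹; plus 2 excess pairs × P = +37170 cm⁻¹; total 24020 cm⁻¹.
E(LS) − E(HS) = 24020 − (0) = 24020 cm⁻¹.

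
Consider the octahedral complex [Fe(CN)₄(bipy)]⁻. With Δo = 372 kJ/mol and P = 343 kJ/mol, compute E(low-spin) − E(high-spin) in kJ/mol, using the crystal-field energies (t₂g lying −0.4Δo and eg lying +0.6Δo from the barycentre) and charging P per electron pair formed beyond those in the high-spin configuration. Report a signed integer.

-58

Ligand charges: 4×(-1) from CN⁻ and 1×(+0) from bipy sum to -4; with overall charge -1, Fe is +3.
Fe sits in group 8; removing 3 electrons leaves Fe³⁺ with 8 − 3 = 5 d electrons.
High-spin: t₂g³ eg², CFSE = 0.0Δo = 0 kJ/mol.
Low-spin: t₂g⁵ eg⁰, orbital CFSE = -2.0Δo = -744 kJ/mol; plus 2 excess pairs × P = +686 kJ/mol; total -58 kJ/mol.
The difference is -58 − (0) = -58 kJ/mol, so low-spin lies lower.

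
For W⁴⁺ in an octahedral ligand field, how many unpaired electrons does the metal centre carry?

W sits in group 6; removing 4 electrons leaves W⁴⁺ with 6 − 4 = 2 d electrons.
Configuration: t₂g² eg⁰, giving 2 unpaired electrons.

2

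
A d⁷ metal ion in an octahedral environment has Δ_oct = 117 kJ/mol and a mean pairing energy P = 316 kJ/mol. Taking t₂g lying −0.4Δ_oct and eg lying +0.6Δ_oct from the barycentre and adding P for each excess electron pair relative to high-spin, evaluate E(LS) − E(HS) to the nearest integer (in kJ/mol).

High-spin d⁷ fills as t₂g⁵ eg² with CFSE 5(−0.4) + 2(+0.6) = -0.8Δ_oct = -94 kJ/mol.
For low-spin the configuration is t₂g⁶ eg¹: orbital energy -1.8 × 117 = -211 kJ/mol, and 1 additional pair relative to high-spin adds 316 kJ/mol, giving 105 kJ/mol.
Thus E(LS) − E(HS) = 199 kJ/mol.

199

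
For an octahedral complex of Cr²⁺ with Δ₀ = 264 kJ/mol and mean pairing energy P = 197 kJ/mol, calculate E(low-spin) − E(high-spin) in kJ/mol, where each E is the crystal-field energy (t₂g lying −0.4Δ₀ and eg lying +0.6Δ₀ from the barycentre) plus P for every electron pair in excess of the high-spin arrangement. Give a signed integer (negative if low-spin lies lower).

Cr is in group 6, so Cr²⁺ is d⁴ (6 − 2 = 4).
High-spin d⁴ fills as t₂g³ eg¹ with CFSE 3(−0.4) + 1(+0.6) = -0.6Δ₀ = -158 kJ/mol.
For low-spin the configuration is t₂g⁴ eg⁰: orbital energy -1.6 × 264 = -422 kJ/mol, and 1 additional pair relative to high-spin adds 197 kJ/mol, giving -225 kJ/mol.
E(LS) − E(HS) = -225 − (-158) = -67 kJ/mol.

-67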